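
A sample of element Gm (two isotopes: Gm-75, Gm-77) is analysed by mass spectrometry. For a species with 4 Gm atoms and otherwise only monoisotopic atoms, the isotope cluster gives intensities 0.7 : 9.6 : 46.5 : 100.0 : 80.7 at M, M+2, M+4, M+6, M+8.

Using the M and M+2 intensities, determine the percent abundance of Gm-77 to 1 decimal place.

Let p = fractional abundance of Gm-75. I(M+2)/I(M) = [C(4,1)·p^3·(1−p)] / p^4 = 4·(1−p)/p = 9.6/0.7 = 13.7143
(1−p)/p = 13.7143/4 = 3.4286  ⇒  p = 1/(1 + 3.4286) = 0.2258
Gm-75: 22.6%, Gm-77: 77.4%.

77.4%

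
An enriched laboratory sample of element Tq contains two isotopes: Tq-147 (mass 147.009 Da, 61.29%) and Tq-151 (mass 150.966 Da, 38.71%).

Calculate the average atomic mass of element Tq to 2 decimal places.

148.54 Da

Weight each isotope mass by its fractional abundance: 0.6129 × 147.009 + 0.3871 × 150.966
= 90.1018 + 58.4389 = 148.5407 Da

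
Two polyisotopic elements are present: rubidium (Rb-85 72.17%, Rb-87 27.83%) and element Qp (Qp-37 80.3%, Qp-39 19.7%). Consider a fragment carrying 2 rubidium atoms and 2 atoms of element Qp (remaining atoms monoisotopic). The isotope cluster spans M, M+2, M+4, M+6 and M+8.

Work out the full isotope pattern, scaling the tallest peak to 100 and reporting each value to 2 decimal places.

79.25 : 100.00 : 46.54 : 9.46 : 0.71

Rubidium pattern (n=2): 0.52085089 : 0.40169822 : 0.07745089
Element Qp pattern (n=2): 0.644809 : 0.316382 : 0.038809
Convolve the two distributions (both contribute in 2-u steps):
  M: 0.52085089×0.644809 = 0.335849
  M+2: 0.52085089×0.316382 + 0.40169822×0.644809 = 0.423806
  M+4: 0.52085089×0.038809 + 0.40169822×0.316382 + 0.07745089×0.644809 = 0.197245
  M+6: 0.40169822×0.038809 + 0.07745089×0.316382 = 0.040094
  M+8: 0.07745089×0.038809 = 0.003006
Scale to base peak (0.423806) = 100: 79.25 : 100.00 : 46.54 : 9.46 : 0.71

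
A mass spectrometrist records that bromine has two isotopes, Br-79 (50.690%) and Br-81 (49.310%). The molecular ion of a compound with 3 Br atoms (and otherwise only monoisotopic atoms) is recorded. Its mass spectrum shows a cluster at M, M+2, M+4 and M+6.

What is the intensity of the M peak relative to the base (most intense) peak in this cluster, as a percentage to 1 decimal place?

34.3%

(0.50690 + 0.49310)^3 gives M 0.1302, M+2 0.3801, M+4 0.3698, M+6 0.1199; the largest is M+2.
P(M+2) = C(3,1) × 0.50690^2 × 0.49310^1 = 3 × 0.25694761 × 0.4931 = 0.380103 (base)
P(M) = C(3,0) × 0.50690^3 × 0.49310^0 = 1 × 0.13024674 × 1.0000 = 0.130247
Relative intensity = 0.130247 / 0.380103 × 100 = 34.3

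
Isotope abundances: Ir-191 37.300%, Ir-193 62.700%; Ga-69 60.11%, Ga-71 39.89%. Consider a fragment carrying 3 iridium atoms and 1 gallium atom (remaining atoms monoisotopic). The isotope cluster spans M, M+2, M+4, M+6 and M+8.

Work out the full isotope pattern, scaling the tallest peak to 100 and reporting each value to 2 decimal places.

8.46 : 48.26 : 100.00 : 87.75 : 26.66

Iridium pattern (n=3): 0.05189512 : 0.26170165 : 0.43991135 : 0.24649188
Gallium pattern (n=1): 0.6011 : 0.3989
Convolve the two distributions (both contribute in 2-u steps):
  M: 0.05189512×0.6011 = 0.031194
  M+2: 0.05189512×0.3989 + 0.26170165×0.6011 = 0.178010
  M+4: 0.26170165×0.3989 + 0.43991135×0.6011 = 0.368824
  M+6: 0.43991135×0.3989 + 0.24649188×0.6011 = 0.323647
  M+8: 0.24649188×0.3989 = 0.098326
Scale to base peak (0.368824) = 100: 8.46 : 48.26 : 100.00 : 87.75 : 26.66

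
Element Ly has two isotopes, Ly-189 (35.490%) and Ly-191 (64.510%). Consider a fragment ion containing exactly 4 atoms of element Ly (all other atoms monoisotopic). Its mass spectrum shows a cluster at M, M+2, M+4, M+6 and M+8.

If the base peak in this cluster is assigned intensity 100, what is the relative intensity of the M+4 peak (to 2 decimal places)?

82.52

(0.35490 + 0.64510)^4 gives M 0.0159, M+2 0.1153, M+4 0.3145, M+6 0.3811, M+8 0.1732; the largest is M+6.
P(M+6) = C(4,3) × 0.35490^1 × 0.64510^3 = 4 × 0.3549 × 0.26846095 = 0.381107 (base)
P(M+4) = C(4,2) × 0.35490^2 × 0.64510^2 = 6 × 0.12595401 × 0.41615401 = 0.314498
Relative intensity = 0.314498 / 0.381107 × 100 = 82.52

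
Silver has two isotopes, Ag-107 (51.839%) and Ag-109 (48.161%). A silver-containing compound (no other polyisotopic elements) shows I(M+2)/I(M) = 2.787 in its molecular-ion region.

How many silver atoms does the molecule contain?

The M+2/M ratio from n Ag atoms is n · q/p = n · 0.48161/0.51839.
n = 2.787 × 0.51839/0.48161 = 3.00 ≈ 3

3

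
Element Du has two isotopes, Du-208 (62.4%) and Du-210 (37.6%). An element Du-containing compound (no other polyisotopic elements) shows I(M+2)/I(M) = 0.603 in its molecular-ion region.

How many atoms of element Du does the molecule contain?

1

The M+2/M ratio from n Du atoms is n · q/p = n · 0.376/0.624.
n = 0.603 × 0.624/0.376 = 1.00 ≈ 1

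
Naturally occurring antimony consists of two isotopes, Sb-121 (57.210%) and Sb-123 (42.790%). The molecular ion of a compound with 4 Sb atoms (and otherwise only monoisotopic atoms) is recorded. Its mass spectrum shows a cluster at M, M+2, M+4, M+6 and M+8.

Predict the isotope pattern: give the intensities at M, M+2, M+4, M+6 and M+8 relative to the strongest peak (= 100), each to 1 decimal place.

Each Sb atom is independently Sb-121 (p = 0.57210) or Sb-123 (q = 0.42790); the cluster is the binomial expansion (p + q)^4.
P(M) = 0.57210^4 = 0.107124
P(M+2) = 4 × 0.57210^3 × 0.42790^1 = 0.320493
P(M+4) = 6 × 0.57210^2 × 0.42790^2 = 0.359567
P(M+6) = 4 × 0.57210^1 × 0.42790^3 = 0.179291
P(M+8) = 0.42790^4 = 0.033525
The M+4 peak is largest (0.359567); scaling to 100 gives 29.8 : 89.1 : 100.0 : 49.9 : 9.3.

29.8 : 89.1 : 100.0 : 49.9 : 9.3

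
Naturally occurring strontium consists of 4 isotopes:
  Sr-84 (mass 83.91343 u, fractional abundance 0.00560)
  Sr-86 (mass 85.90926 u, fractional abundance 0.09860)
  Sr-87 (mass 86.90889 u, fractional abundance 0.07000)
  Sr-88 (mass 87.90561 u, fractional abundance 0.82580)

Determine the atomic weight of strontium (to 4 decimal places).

The abundance-weighted mean is 0.00560 × 83.91343 + 0.09860 × 85.90926 + 0.07000 × 86.90889 + 0.82580 × 87.90561
= 0.469915 + 8.470653 + 6.083622 + 72.592453 = 87.616643 u

87.6166 u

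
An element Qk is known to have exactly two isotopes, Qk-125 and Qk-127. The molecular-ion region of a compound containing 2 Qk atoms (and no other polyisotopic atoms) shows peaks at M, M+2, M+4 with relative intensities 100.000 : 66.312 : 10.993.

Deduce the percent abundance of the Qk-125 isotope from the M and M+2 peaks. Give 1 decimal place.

Write p for the Qk-125 fraction. I(M+2)/I(M) = [C(2,1)·p^1·(1−p)] / p^2 = 2·(1−p)/p = 66.312/100.000 = 0.6631
(1−p)/p = 0.6631/2 = 0.3316  ⇒  p = 1/(1 + 0.3316) = 0.7510
Qk-125: 75.1%, Qk-127: 24.9%.

75.1%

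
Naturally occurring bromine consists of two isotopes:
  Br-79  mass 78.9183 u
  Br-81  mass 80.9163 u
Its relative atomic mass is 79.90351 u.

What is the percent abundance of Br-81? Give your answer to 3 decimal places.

49.310%

Let x be the fractional abundance of Br-79; then Br-81 has abundance 1 − x.
78.9183·x + 80.9163·(1 − x) = 79.90351
(78.9183 − 80.9163)·x = 79.90351 − 80.9163
x = -1.01279 / -1.9980 = 0.50690 → 50.690% Br-79, 49.310% Br-81.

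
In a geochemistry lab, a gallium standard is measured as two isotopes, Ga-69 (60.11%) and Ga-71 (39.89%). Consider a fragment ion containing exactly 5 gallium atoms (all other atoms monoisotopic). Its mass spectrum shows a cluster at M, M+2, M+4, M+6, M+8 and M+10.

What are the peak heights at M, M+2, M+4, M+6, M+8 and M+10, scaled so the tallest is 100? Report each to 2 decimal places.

Each Ga atom is independently Ga-69 (p = 0.6011) or Ga-71 (q = 0.3989); the cluster is the binomial expansion (p + q)^5.
P(M) = 0.6011^5 = 0.078475
P(M+2) = 5 × 0.6011^4 × 0.3989^1 = 0.260388
P(M+4) = 10 × 0.6011^3 × 0.3989^2 = 0.345596
P(M+6) = 10 × 0.6011^2 × 0.3989^3 = 0.229343
P(M+8) = 5 × 0.6011^1 × 0.3989^4 = 0.076098
P(M+10) = 0.3989^5 = 0.010100
The M+4 peak is largest (0.345596); scaling to 100 gives 22.71 : 75.34 : 100.00 : 66.36 : 22.02 : 2.92.

22.71 : 75.34 : 100.00 : 66.36 : 22.02 : 2.92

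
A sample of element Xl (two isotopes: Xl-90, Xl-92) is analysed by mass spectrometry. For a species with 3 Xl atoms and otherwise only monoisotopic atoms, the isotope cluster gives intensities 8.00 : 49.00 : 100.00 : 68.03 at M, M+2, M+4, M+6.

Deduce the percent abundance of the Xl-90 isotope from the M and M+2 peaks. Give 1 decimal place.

32.9%

If p is the fraction of Xl that is Xl-90, then I(M+2)/I(M) = [C(3,1)·p^2·(1−p)] / p^3 = 3·(1−p)/p = 49.00/8.00 = 6.1250
(1−p)/p = 6.1250/3 = 2.0417  ⇒  p = 1/(1 + 2.0417) = 0.3288
Xl-90: 32.9%, Xl-92: 67.1%.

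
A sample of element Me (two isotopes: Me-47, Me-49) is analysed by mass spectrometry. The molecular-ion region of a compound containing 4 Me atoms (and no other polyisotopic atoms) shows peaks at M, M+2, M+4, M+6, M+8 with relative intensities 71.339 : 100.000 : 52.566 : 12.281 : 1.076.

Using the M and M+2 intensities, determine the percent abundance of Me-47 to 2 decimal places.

74.05%

If p is the fraction of Me that is Me-47, then I(M+2)/I(M) = [C(4,1)·p^3·(1−p)] / p^4 = 4·(1−p)/p = 100.000/71.339 = 1.4018
(1−p)/p = 1.4018/4 = 0.3504  ⇒  p = 1/(1 + 0.3504) = 0.7405
Me-47: 74.05%, Me-49: 25.95%.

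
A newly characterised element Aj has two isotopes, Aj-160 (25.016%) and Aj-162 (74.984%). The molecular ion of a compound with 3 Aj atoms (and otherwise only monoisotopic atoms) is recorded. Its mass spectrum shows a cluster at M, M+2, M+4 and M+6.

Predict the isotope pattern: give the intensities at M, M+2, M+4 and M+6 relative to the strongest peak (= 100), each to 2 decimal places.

3.71 : 33.36 : 100.00 : 99.91

Expanding (0.25016 + 0.74984)^3:
P(M) = 0.25016^3 = 0.015655
P(M+2) = 3 × 0.25016^2 × 0.74984^1 = 0.140775
P(M+4) = 3 × 0.25016^1 × 0.74984^2 = 0.421965
P(M+6) = 0.74984^3 = 0.421605
The M+4 peak is largest (0.421965); scaling to 100 gives 3.71 : 33.36 : 100.00 : 99.91.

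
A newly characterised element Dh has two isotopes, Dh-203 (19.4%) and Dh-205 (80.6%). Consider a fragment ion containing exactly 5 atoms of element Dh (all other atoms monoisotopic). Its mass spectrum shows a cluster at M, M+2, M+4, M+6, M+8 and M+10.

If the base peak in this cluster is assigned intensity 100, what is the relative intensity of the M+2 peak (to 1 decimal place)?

1.4

Binomial terms of (0.194 + 0.806)^5: M 0.0003, M+2 0.0057, M+4 0.0474, M+6 0.1971, M+8 0.4094, M+10 0.3402 → M+8 is the base peak.
P(M+8) = C(5,4) × 0.194^1 × 0.806^4 = 5 × 0.1940 × 0.42202693 = 0.409366 (base)
P(M+2) = C(5,1) × 0.194^4 × 0.806^1 = 5 × 0.00141647 × 0.8060 = 0.005708
Relative intensity = 0.005708 / 0.409366 × 100 = 1.4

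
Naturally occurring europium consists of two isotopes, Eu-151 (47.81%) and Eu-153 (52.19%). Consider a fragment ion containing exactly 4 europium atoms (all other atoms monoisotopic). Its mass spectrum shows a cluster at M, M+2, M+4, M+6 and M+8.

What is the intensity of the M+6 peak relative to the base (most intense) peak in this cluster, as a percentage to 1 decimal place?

72.8%

Binomial terms of (0.4781 + 0.5219)^4: M 0.0522, M+2 0.2281, M+4 0.3736, M+6 0.2719, M+8 0.0742 → M+4 is the base peak.
P(M+4) = C(4,2) × 0.4781^2 × 0.5219^2 = 6 × 0.22857961 × 0.27237961 = 0.373563 (base)
P(M+6) = C(4,3) × 0.4781^1 × 0.5219^3 = 4 × 0.4781 × 0.14215492 = 0.271857
Relative intensity = 0.271857 / 0.373563 × 100 = 72.8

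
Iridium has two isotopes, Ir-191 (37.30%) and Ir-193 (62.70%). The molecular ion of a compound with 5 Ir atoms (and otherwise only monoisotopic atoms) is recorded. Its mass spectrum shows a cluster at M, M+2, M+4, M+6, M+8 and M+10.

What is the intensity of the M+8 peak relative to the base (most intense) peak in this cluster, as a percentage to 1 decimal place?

Binomial terms of (0.3730 + 0.6270)^5: M 0.0072, M+2 0.0607, M+4 0.2040, M+6 0.3429, M+8 0.2882, M+10 0.0969 → M+6 is the base peak.
P(M+6) = C(5,3) × 0.3730^2 × 0.6270^3 = 10 × 0.139129 × 0.24649188 = 0.342942 (base)
P(M+8) = C(5,4) × 0.3730^1 × 0.6270^4 = 5 × 0.3730 × 0.15455041 = 0.288237
Relative intensity = 0.288237 / 0.342942 × 100 = 84.0

84.0%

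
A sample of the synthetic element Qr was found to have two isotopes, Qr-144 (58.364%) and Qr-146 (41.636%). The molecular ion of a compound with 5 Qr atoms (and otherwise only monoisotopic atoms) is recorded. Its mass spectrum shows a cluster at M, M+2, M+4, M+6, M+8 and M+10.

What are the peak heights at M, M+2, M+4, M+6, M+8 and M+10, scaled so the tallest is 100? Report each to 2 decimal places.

19.65 : 70.09 : 100.00 : 71.34 : 25.45 : 3.63

The 5 Qr atoms are independent, so intensities follow the terms of (0.58364 + 0.41636)^5.
P(M) = 0.58364^5 = 0.067721
P(M+2) = 5 × 0.58364^4 × 0.41636^1 = 0.241557
P(M+4) = 10 × 0.58364^3 × 0.41636^2 = 0.344646
P(M+6) = 10 × 0.58364^2 × 0.41636^3 = 0.245865
P(M+8) = 5 × 0.58364^1 × 0.41636^4 = 0.087698
P(M+10) = 0.41636^5 = 0.012513
The M+4 peak is largest (0.344646); scaling to 100 gives 19.65 : 70.09 : 100.00 : 71.34 : 25.45 : 3.63.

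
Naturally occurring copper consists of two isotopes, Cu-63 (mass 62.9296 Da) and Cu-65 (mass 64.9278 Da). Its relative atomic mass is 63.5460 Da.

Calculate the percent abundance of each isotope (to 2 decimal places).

Cu-63: 69.15%, Cu-65: 30.85%

Let x be the fractional abundance of Cu-63; then Cu-65 has abundance 1 − x.
62.9296·x + 64.9278·(1 − x) = 63.5460
(62.9296 − 64.9278)·x = 63.5460 − 64.9278
x = -1.3818 / -1.9982 = 0.69152 → 69.15% Cu-63, 30.85% Cu-65.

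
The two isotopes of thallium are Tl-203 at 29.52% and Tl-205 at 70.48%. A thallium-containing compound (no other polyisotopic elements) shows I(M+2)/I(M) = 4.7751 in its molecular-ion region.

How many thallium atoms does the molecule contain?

For n independent Tl atoms, I(M+2)/I(M) = n · (abundance Tl-205) / (abundance Tl-203) = n · 0.7048/0.2952.
n = 4.7751 × 0.2952/0.7048 = 2.00 ≈ 2

2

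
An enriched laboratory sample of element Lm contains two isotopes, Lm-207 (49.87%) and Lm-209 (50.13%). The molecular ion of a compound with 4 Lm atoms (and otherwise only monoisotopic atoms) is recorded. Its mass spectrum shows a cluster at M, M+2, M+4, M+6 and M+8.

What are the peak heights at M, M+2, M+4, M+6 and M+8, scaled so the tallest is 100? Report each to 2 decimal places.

Each Lm atom is independently Lm-207 (p = 0.4987) or Lm-209 (q = 0.5013); the cluster is the binomial expansion (p + q)^4.
P(M) = 0.4987^4 = 0.061853
P(M+2) = 4 × 0.4987^3 × 0.5013^1 = 0.248700
P(M+4) = 6 × 0.4987^2 × 0.5013^2 = 0.374995
P(M+6) = 4 × 0.4987^1 × 0.5013^3 = 0.251300
P(M+8) = 0.5013^4 = 0.063153
The M+4 peak is largest (0.374995); scaling to 100 gives 16.49 : 66.32 : 100.00 : 67.01 : 16.84.

16.49 : 66.32 : 100.00 : 67.01 : 16.84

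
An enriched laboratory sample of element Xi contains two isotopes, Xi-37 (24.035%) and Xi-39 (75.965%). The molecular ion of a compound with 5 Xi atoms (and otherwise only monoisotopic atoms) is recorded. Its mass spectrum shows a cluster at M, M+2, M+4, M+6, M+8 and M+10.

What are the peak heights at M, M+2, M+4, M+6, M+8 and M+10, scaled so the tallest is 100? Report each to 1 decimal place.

The 5 Xi atoms are independent, so intensities follow the terms of (0.24035 + 0.75965)^5.
P(M) = 0.24035^5 = 0.000802
P(M+2) = 5 × 0.24035^4 × 0.75965^1 = 0.012675
P(M+4) = 10 × 0.24035^3 × 0.75965^2 = 0.080123
P(M+6) = 10 × 0.24035^2 × 0.75965^3 = 0.253238
P(M+8) = 5 × 0.24035^1 × 0.75965^4 = 0.400192
P(M+10) = 0.75965^5 = 0.252969
The M+8 peak is largest (0.400192); scaling to 100 gives 0.2 : 3.2 : 20.0 : 63.3 : 100.0 : 63.2.

0.2 : 3.2 : 20.0 : 63.3 : 100.0 : 63.2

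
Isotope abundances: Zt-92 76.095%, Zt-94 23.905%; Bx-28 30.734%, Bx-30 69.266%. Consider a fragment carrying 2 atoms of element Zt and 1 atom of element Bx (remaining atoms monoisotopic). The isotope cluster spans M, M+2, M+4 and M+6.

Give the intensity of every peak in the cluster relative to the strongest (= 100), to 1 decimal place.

Element Zt pattern (n=2): 0.5790449 : 0.3638102 : 0.0571449
Element Bx pattern (n=1): 0.30734 : 0.69266
Convolve the two distributions (both contribute in 2-u steps):
  M: 0.5790449×0.30734 = 0.177964
  M+2: 0.5790449×0.69266 + 0.3638102×0.30734 = 0.512895
  M+4: 0.3638102×0.69266 + 0.0571449×0.30734 = 0.269560
  M+6: 0.0571449×0.69266 = 0.039582
Scale to base peak (0.512895) = 100: 34.7 : 100.0 : 52.6 : 7.7

34.7 : 100.0 : 52.6 : 7.7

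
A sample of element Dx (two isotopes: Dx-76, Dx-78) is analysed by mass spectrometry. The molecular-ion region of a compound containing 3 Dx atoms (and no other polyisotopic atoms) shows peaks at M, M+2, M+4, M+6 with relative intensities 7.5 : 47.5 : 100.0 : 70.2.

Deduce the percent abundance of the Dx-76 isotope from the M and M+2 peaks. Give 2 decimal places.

32.14%

Write p for the Dx-76 fraction. I(M+2)/I(M) = [C(3,1)·p^2·(1−p)] / p^3 = 3·(1−p)/p = 47.5/7.5 = 6.3333
(1−p)/p = 6.3333/3 = 2.1111  ⇒  p = 1/(1 + 2.1111) = 0.3214
Dx-76: 32.14%, Dx-78: 67.86%.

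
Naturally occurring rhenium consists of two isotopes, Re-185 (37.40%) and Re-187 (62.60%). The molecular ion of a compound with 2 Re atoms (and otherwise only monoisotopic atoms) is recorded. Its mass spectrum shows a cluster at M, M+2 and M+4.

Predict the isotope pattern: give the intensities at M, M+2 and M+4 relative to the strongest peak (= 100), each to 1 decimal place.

Expanding (0.3740 + 0.6260)^2:
P(M) = 0.3740^2 = 0.139876
P(M+2) = 2 × 0.3740^1 × 0.6260^1 = 0.468248
P(M+4) = 0.6260^2 = 0.391876
The M+2 peak is largest (0.468248); scaling to 100 gives 29.9 : 100.0 : 83.7.

29.9 : 100.0 : 83.7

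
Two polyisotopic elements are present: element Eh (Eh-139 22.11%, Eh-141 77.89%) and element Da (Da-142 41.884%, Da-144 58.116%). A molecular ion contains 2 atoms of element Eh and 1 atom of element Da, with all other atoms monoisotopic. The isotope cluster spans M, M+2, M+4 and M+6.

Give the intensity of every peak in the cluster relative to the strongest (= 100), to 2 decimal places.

Element Eh pattern (n=2): 0.04888521 : 0.34442958 : 0.60668521
Element Da pattern (n=1): 0.41884 : 0.58116
Convolve the two distributions (both contribute in 2-u steps):
  M: 0.04888521×0.41884 = 0.020475
  M+2: 0.04888521×0.58116 + 0.34442958×0.41884 = 0.172671
  M+4: 0.34442958×0.58116 + 0.60668521×0.41884 = 0.454273
  M+6: 0.60668521×0.58116 = 0.352581
Scale to base peak (0.454273) = 100: 4.51 : 38.01 : 100.00 : 77.61

4.51 : 38.01 : 100.00 : 77.61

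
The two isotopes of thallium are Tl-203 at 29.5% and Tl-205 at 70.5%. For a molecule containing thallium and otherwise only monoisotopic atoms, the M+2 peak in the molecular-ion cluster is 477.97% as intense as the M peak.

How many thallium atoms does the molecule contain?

For n independent Tl atoms, I(M+2)/I(M) = n · (abundance Tl-205) / (abundance Tl-203) = n · 0.705/0.295.
n = 4.7797 × 0.295/0.705 = 2.00 ≈ 2

2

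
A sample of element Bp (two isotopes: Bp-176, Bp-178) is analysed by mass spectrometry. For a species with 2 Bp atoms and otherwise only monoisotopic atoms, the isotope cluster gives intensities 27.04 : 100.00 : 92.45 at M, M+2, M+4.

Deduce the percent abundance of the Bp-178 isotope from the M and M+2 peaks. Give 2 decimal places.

64.90%

If p is the fraction of Bp that is Bp-176, then I(M+2)/I(M) = [C(2,1)·p^1·(1−p)] / p^2 = 2·(1−p)/p = 100.00/27.04 = 3.6982
(1−p)/p = 3.6982/2 = 1.8491  ⇒  p = 1/(1 + 1.8491) = 0.3510
Bp-176: 35.10%, Bp-178: 64.90%.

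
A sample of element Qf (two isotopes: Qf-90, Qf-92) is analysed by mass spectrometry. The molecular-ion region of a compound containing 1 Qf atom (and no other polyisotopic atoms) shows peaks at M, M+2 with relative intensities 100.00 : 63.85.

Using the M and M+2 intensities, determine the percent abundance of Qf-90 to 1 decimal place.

Write p for the Qf-90 fraction. I(M+2)/I(M) = [C(1,1)·p^0·(1−p)] / p^1 = 1·(1−p)/p = 63.85/100.00 = 0.6385
(1−p)/p = 0.6385/1 = 0.6385  ⇒  p = 1/(1 + 0.6385) = 0.6103
Qf-90: 61.0%, Qf-92: 39.0%.

61.0%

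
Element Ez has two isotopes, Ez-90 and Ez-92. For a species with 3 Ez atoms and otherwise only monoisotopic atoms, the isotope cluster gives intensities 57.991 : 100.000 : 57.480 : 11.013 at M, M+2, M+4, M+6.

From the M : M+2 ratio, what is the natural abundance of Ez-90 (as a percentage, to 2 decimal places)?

63.50%

Write p for the Ez-90 fraction. I(M+2)/I(M) = [C(3,1)·p^2·(1−p)] / p^3 = 3·(1−p)/p = 100.000/57.991 = 1.7244
(1−p)/p = 1.7244/3 = 0.5748  ⇒  p = 1/(1 + 0.5748) = 0.6350
Ez-90: 63.50%, Ez-92: 36.50%.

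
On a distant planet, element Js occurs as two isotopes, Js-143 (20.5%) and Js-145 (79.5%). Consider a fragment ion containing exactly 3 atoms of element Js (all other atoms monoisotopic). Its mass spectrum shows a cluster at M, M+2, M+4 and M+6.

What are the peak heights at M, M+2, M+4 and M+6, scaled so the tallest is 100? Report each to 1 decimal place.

The 3 Js atoms are independent, so intensities follow the terms of (0.205 + 0.795)^3.
P(M) = 0.205^3 = 0.008615
P(M+2) = 3 × 0.205^2 × 0.795^1 = 0.100230
P(M+4) = 3 × 0.205^1 × 0.795^2 = 0.388695
P(M+6) = 0.795^3 = 0.502460
The M+6 peak is largest (0.502460); scaling to 100 gives 1.7 : 19.9 : 77.4 : 100.0.

1.7 : 19.9 : 77.4 : 100.0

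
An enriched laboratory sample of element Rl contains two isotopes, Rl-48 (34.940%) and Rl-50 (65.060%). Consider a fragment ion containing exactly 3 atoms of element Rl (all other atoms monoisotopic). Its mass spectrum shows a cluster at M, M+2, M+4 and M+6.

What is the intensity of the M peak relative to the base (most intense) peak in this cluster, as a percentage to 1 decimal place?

9.6%

(0.34940 + 0.65060)^3 gives M 0.0427, M+2 0.2383, M+4 0.4437, M+6 0.2754; the largest is M+4.
P(M+4) = C(3,2) × 0.34940^1 × 0.65060^2 = 3 × 0.3494 × 0.42328036 = 0.443682 (base)
P(M) = C(3,0) × 0.34940^3 × 0.65060^0 = 1 × 0.04265488 × 1.0000 = 0.042655
Relative intensity = 0.042655 / 0.443682 × 100 = 9.6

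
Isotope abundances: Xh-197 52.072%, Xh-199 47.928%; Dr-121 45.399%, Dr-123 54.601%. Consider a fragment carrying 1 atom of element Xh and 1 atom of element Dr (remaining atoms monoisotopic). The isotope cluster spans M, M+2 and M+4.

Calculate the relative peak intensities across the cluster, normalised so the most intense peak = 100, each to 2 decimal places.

47.10 : 100.00 : 52.14

Element Xh pattern (n=1): 0.52072 : 0.47928
Element Dr pattern (n=1): 0.45399 : 0.54601
Convolve the two distributions (both contribute in 2-u steps):
  M: 0.52072×0.45399 = 0.236402
  M+2: 0.52072×0.54601 + 0.47928×0.45399 = 0.501907
  M+4: 0.47928×0.54601 = 0.261692
Scale to base peak (0.501907) = 100: 47.10 : 100.00 : 52.14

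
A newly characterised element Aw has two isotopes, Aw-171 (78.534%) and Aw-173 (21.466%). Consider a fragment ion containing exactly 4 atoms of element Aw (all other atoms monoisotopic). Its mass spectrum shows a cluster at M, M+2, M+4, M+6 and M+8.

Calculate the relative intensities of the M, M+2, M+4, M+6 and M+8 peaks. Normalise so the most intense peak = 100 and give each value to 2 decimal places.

Each Aw atom is independently Aw-171 (p = 0.78534) or Aw-173 (q = 0.21466); the cluster is the binomial expansion (p + q)^4.
P(M) = 0.78534^4 = 0.380392
P(M+2) = 4 × 0.78534^3 × 0.21466^1 = 0.415896
P(M+4) = 6 × 0.78534^2 × 0.21466^2 = 0.170517
P(M+6) = 4 × 0.78534^1 × 0.21466^3 = 0.031072
P(M+8) = 0.21466^4 = 0.002123
The M+2 peak is largest (0.415896); scaling to 100 gives 91.46 : 100.00 : 41.00 : 7.47 : 0.51.

91.46 : 100.00 : 41.00 : 7.47 : 0.51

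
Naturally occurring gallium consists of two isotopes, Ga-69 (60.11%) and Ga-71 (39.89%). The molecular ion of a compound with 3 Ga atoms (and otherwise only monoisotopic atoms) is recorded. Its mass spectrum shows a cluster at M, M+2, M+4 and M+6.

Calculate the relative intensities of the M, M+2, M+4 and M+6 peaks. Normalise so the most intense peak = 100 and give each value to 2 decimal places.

The 3 Ga atoms are independent, so intensities follow the terms of (0.6011 + 0.3989)^3.
P(M) = 0.6011^3 = 0.217190
P(M+2) = 3 × 0.6011^2 × 0.3989^1 = 0.432393
P(M+4) = 3 × 0.6011^1 × 0.3989^2 = 0.286943
P(M+6) = 0.3989^3 = 0.063473
The M+2 peak is largest (0.432393); scaling to 100 gives 50.23 : 100.00 : 66.36 : 14.68.

50.23 : 100.00 : 66.36 : 14.68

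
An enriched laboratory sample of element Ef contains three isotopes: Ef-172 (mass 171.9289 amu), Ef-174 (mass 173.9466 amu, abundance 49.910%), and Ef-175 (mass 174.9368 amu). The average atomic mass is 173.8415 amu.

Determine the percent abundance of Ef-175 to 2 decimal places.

30.11%

The remaining 50.090% is split between Ef-172 (fraction x) and Ef-175 (fraction 0.50090 − x).
Substituting: 171.9289x + 174.9368(0.50090 − x) = 87.02475194
(171.9289 − 174.9368)x = -0.60109118  ⇒  x = 0.19984, y = 0.30106
Ef-172: 19.98%, Ef-175: 30.11%.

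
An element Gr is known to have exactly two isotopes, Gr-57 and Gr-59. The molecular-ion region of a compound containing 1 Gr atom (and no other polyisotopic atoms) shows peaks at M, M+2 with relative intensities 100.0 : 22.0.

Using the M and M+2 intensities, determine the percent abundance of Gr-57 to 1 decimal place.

Let p = fractional abundance of Gr-57. I(M+2)/I(M) = [C(1,1)·p^0·(1−p)] / p^1 = 1·(1−p)/p = 22.0/100.0 = 0.2200
(1−p)/p = 0.2200/1 = 0.2200  ⇒  p = 1/(1 + 0.2200) = 0.8197
Gr-57: 82.0%, Gr-59: 18.0%.

82.0%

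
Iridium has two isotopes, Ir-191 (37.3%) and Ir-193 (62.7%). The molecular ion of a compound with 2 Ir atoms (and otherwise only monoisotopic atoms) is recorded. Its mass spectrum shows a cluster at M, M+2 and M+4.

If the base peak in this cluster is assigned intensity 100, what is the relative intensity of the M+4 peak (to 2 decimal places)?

84.05

Binomial terms of (0.373 + 0.627)^2: M 0.1391, M+2 0.4677, M+4 0.3931 → M+2 is the base peak.
P(M+2) = C(2,1) × 0.373^1 × 0.627^1 = 2 × 0.3730 × 0.6270 = 0.467742 (base)
P(M+4) = C(2,2) × 0.373^0 × 0.627^2 = 1 × 1.0000 × 0.393129 = 0.393129
Relative intensity = 0.393129 / 0.467742 × 100 = 84.05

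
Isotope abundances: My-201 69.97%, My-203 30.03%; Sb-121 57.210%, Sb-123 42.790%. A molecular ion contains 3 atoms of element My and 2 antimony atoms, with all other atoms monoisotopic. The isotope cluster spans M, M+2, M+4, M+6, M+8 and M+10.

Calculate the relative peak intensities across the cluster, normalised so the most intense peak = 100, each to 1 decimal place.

32.9 : 91.6 : 100.0 : 53.5 : 14.1 : 1.5

Element My pattern (n=3): 0.34255919 : 0.4410627 : 0.18929703 : 0.02708108
Antimony pattern (n=2): 0.32729841 : 0.48960318 : 0.18309841
Convolve the two distributions (both contribute in 2-u steps):
  M: 0.34255919×0.32729841 = 0.112119
  M+2: 0.34255919×0.48960318 + 0.4410627×0.32729841 = 0.312077
  M+4: 0.34255919×0.18309841 + 0.4410627×0.48960318 + 0.18929703×0.32729841 = 0.340624
  M+6: 0.4410627×0.18309841 + 0.18929703×0.48960318 + 0.02708108×0.32729841 = 0.182302
  M+8: 0.18929703×0.18309841 + 0.02708108×0.48960318 = 0.047919
  M+10: 0.02708108×0.18309841 = 0.004959
Scale to base peak (0.340624) = 100: 32.9 : 91.6 : 100.0 : 53.5 : 14.1 : 1.5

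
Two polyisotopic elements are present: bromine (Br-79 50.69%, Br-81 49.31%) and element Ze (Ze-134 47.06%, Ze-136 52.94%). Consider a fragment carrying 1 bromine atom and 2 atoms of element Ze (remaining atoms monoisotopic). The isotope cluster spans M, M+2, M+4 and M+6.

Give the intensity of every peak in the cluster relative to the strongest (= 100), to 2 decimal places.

28.95 : 93.30 : 100.00 : 35.64

Bromine pattern (n=1): 0.5069 : 0.4931
Element Ze pattern (n=2): 0.22146436 : 0.49827128 : 0.28026436
Convolve the two distributions (both contribute in 2-u steps):
  M: 0.5069×0.22146436 = 0.112260
  M+2: 0.5069×0.49827128 + 0.4931×0.22146436 = 0.361778
  M+4: 0.5069×0.28026436 + 0.4931×0.49827128 = 0.387764
  M+6: 0.4931×0.28026436 = 0.138198
Scale to base peak (0.387764) = 100: 28.95 : 93.30 : 100.00 : 35.64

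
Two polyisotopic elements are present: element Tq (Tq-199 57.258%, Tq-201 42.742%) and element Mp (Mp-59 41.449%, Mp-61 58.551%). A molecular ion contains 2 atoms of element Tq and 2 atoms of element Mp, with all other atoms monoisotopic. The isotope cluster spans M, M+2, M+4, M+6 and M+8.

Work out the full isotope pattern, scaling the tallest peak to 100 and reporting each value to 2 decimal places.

Element Tq pattern (n=2): 0.32784786 : 0.48946429 : 0.18268786
Element Mp pattern (n=2): 0.17180196 : 0.48537608 : 0.34282196
Convolve the two distributions (both contribute in 2-u steps):
  M: 0.32784786×0.17180196 = 0.056325
  M+2: 0.32784786×0.48537608 + 0.48946429×0.17180196 = 0.243220
  M+4: 0.32784786×0.34282196 + 0.48946429×0.48537608 + 0.18268786×0.17180196 = 0.381354
  M+6: 0.48946429×0.34282196 + 0.18268786×0.48537608 = 0.256471
  M+8: 0.18268786×0.34282196 = 0.062629
Scale to base peak (0.381354) = 100: 14.77 : 63.78 : 100.00 : 67.25 : 16.42

14.77 : 63.78 : 100.00 : 67.25 : 16.42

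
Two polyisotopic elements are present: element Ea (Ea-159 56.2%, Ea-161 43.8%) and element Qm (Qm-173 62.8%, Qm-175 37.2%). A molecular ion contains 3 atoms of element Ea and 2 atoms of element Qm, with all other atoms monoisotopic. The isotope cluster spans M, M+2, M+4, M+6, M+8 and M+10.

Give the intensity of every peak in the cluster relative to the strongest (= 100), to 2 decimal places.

Element Ea pattern (n=3): 0.17750433 : 0.41501902 : 0.32344898 : 0.08402767
Element Qm pattern (n=2): 0.394384 : 0.467232 : 0.138384
Convolve the two distributions (both contribute in 2-u steps):
  M: 0.17750433×0.394384 = 0.070005
  M+2: 0.17750433×0.467232 + 0.41501902×0.394384 = 0.246613
  M+4: 0.17750433×0.138384 + 0.41501902×0.467232 + 0.32344898×0.394384 = 0.346037
  M+6: 0.41501902×0.138384 + 0.32344898×0.467232 + 0.08402767×0.394384 = 0.241697
  M+8: 0.32344898×0.138384 + 0.08402767×0.467232 = 0.084021
  M+10: 0.08402767×0.138384 = 0.011628
Scale to base peak (0.346037) = 100: 20.23 : 71.27 : 100.00 : 69.85 : 24.28 : 3.36

20.23 : 71.27 : 100.00 : 69.85 : 24.28 : 3.36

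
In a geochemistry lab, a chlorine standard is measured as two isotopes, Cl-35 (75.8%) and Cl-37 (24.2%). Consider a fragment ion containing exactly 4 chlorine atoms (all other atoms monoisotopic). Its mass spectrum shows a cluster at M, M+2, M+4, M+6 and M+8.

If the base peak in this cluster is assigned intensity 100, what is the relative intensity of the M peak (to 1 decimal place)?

78.3

Binomial terms of (0.758 + 0.242)^4: M 0.3301, M+2 0.4216, M+4 0.2019, M+6 0.0430, M+8 0.0034 → M+2 is the base peak.
P(M+2) = C(4,1) × 0.758^3 × 0.242^1 = 4 × 0.43551951 × 0.2420 = 0.421583 (base)
P(M) = C(4,0) × 0.758^4 × 0.242^0 = 1 × 0.33012379 × 1.0000 = 0.330124
Relative intensity = 0.330124 / 0.421583 × 100 = 78.3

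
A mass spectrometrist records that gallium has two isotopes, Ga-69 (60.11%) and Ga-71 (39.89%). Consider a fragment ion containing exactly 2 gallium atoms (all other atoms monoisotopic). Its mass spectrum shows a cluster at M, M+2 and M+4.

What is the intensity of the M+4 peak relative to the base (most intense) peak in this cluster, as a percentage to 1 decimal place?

33.2%

Term probabilities: M 0.3613, M+2 0.4796, M+4 0.1591. Base peak = M+2.
P(M+2) = C(2,1) × 0.6011^1 × 0.3989^1 = 2 × 0.6011 × 0.3989 = 0.479558 (base)
P(M+4) = C(2,2) × 0.6011^0 × 0.3989^2 = 1 × 1.0000 × 0.15912121 = 0.159121
Relative intensity = 0.159121 / 0.479558 × 100 = 33.2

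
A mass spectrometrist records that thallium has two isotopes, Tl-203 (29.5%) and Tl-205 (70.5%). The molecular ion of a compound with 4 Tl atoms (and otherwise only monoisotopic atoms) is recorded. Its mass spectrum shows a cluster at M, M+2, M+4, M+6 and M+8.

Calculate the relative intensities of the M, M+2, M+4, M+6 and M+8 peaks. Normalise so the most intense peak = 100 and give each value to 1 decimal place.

1.8 : 17.5 : 62.8 : 100.0 : 59.7

Expanding (0.295 + 0.705)^4:
P(M) = 0.295^4 = 0.007573
P(M+2) = 4 × 0.295^3 × 0.705^1 = 0.072396
P(M+4) = 6 × 0.295^2 × 0.705^2 = 0.259522
P(M+6) = 4 × 0.295^1 × 0.705^3 = 0.413475
P(M+8) = 0.705^4 = 0.247034
The M+6 peak is largest (0.413475); scaling to 100 gives 1.8 : 17.5 : 62.8 : 100.0 : 59.7.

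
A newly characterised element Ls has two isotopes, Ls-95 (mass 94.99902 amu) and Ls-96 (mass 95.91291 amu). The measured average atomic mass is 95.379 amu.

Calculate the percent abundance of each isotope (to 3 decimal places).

Ls-95: 58.422%, Ls-96: 41.578%

Let x be the fractional abundance of Ls-95; then Ls-96 has abundance 1 − x.
94.99902·x + 95.91291·(1 − x) = 95.379
(94.99902 − 95.91291)·x = 95.379 − 95.91291
x = -0.53391 / -0.91389 = 0.58422 → 58.422% Ls-95, 41.578% Ls-96.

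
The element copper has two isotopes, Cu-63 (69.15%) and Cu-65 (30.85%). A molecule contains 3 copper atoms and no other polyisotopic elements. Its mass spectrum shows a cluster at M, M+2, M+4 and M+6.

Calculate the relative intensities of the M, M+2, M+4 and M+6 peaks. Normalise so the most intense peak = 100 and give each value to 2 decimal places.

74.72 : 100.00 : 44.61 : 6.63

The 3 Cu atoms are independent, so intensities follow the terms of (0.6915 + 0.3085)^3.
P(M) = 0.6915^3 = 0.330656
P(M+2) = 3 × 0.6915^2 × 0.3085^1 = 0.442548
P(M+4) = 3 × 0.6915^1 × 0.3085^2 = 0.197435
P(M+6) = 0.3085^3 = 0.029361
The M+2 peak is largest (0.442548); scaling to 100 gives 74.72 : 100.00 : 44.61 : 6.63.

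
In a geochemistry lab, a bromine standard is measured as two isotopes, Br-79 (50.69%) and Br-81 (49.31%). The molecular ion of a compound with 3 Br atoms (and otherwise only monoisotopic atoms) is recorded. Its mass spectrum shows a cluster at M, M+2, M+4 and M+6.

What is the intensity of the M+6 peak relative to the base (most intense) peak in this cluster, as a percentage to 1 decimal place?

Term probabilities: M 0.1302, M+2 0.3801, M+4 0.3698, M+6 0.1199. Base peak = M+2.
P(M+2) = C(3,1) × 0.5069^2 × 0.4931^1 = 3 × 0.25694761 × 0.4931 = 0.380103 (base)
P(M+6) = C(3,3) × 0.5069^0 × 0.4931^3 = 1 × 1.0000 × 0.11989609 = 0.119896
Relative intensity = 0.119896 / 0.380103 × 100 = 31.5

31.5%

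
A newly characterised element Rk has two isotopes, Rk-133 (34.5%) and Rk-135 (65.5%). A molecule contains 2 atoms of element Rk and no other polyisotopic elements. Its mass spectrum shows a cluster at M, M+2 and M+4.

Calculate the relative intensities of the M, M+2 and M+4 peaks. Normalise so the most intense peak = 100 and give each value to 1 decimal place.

26.3 : 100.0 : 94.9

Expanding (0.345 + 0.655)^2:
P(M) = 0.345^2 = 0.119025
P(M+2) = 2 × 0.345^1 × 0.655^1 = 0.451950
P(M+4) = 0.655^2 = 0.429025
The M+2 peak is largest (0.451950); scaling to 100 gives 26.3 : 100.0 : 94.9.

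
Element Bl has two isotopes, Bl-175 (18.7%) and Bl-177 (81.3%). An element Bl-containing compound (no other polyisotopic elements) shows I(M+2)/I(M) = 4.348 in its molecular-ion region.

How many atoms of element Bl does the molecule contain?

1

For n independent Bl atoms, I(M+2)/I(M) = n · (abundance Bl-177) / (abundance Bl-175) = n · 0.813/0.187.
n = 4.348 × 0.187/0.813 = 1.00 ≈ 1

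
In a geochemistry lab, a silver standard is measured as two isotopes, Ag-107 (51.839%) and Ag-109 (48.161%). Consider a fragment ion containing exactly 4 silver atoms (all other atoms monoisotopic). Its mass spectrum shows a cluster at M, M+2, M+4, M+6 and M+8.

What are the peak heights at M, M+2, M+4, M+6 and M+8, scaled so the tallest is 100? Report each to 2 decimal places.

The 4 Ag atoms are independent, so intensities follow the terms of (0.51839 + 0.48161)^4.
P(M) = 0.51839^4 = 0.072215
P(M+2) = 4 × 0.51839^3 × 0.48161^1 = 0.268365
P(M+4) = 6 × 0.51839^2 × 0.48161^2 = 0.373986
P(M+6) = 4 × 0.51839^1 × 0.48161^3 = 0.231634
P(M+8) = 0.48161^4 = 0.053800
The M+4 peak is largest (0.373986); scaling to 100 gives 19.31 : 71.76 : 100.00 : 61.94 : 14.39.

19.31 : 71.76 : 100.00 : 61.94 : 14.39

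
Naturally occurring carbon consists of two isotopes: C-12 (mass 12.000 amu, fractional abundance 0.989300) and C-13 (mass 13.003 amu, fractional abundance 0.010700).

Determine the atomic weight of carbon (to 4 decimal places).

The abundance-weighted mean is 0.989300 × 12.000 + 0.010700 × 13.003
= 11.87160 + 0.13913 = 12.01073 amu

12.0107 amu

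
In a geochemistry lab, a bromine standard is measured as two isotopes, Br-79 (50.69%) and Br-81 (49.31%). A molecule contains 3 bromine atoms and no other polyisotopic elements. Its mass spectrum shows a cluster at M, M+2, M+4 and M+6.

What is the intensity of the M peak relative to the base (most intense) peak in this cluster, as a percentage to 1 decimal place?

(0.5069 + 0.4931)^3 gives M 0.1302, M+2 0.3801, M+4 0.3698, M+6 0.1199; the largest is M+2.
P(M+2) = C(3,1) × 0.5069^2 × 0.4931^1 = 3 × 0.25694761 × 0.4931 = 0.380103 (base)
P(M) = C(3,0) × 0.5069^3 × 0.4931^0 = 1 × 0.13024674 × 1.0000 = 0.130247
Relative intensity = 0.130247 / 0.380103 × 100 = 34.3

34.3%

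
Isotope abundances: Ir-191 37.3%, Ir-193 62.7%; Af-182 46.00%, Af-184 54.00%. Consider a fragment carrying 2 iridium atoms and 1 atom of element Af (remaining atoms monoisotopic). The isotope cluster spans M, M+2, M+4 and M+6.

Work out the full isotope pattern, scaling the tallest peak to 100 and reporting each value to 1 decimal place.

14.8 : 67.0 : 100.0 : 49.0

Iridium pattern (n=2): 0.139129 : 0.467742 : 0.393129
Element Af pattern (n=1): 0.4600 : 0.5400
Convolve the two distributions (both contribute in 2-u steps):
  M: 0.139129×0.4600 = 0.063999
  M+2: 0.139129×0.5400 + 0.467742×0.4600 = 0.290291
  M+4: 0.467742×0.5400 + 0.393129×0.4600 = 0.433420
  M+6: 0.393129×0.5400 = 0.212290
Scale to base peak (0.433420) = 100: 14.8 : 67.0 : 100.0 : 49.0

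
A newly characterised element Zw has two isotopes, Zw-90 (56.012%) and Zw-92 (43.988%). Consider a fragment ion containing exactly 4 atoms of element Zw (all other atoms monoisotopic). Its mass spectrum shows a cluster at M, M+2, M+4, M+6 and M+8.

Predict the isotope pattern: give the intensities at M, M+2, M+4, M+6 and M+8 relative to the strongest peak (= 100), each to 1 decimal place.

27.0 : 84.9 : 100.0 : 52.4 : 10.3

Expanding (0.56012 + 0.43988)^4:
P(M) = 0.56012^4 = 0.098429
P(M+2) = 4 × 0.56012^3 × 0.43988^1 = 0.309199
P(M+4) = 6 × 0.56012^2 × 0.43988^2 = 0.364235
P(M+6) = 4 × 0.56012^1 × 0.43988^3 = 0.190697
P(M+8) = 0.43988^4 = 0.037440
The M+4 peak is largest (0.364235); scaling to 100 gives 27.0 : 84.9 : 100.0 : 52.4 : 10.3.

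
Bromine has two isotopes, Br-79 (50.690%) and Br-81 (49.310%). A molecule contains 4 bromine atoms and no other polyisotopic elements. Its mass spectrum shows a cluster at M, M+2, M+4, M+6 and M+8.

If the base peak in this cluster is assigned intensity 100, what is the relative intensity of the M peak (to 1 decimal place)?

(0.50690 + 0.49310)^4 gives M 0.0660, M+2 0.2569, M+4 0.3749, M+6 0.2431, M+8 0.0591; the largest is M+4.
P(M+4) = C(4,2) × 0.50690^2 × 0.49310^2 = 6 × 0.25694761 × 0.24314761 = 0.374857 (base)
P(M) = C(4,0) × 0.50690^4 × 0.49310^0 = 1 × 0.06602207 × 1.0000 = 0.066022
Relative intensity = 0.066022 / 0.374857 × 100 = 17.6

17.6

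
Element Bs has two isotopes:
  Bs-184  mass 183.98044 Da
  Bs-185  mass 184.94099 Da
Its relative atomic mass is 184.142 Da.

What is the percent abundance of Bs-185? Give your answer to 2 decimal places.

16.82%

Let x be the fractional abundance of Bs-184; then Bs-185 has abundance 1 − x.
183.98044·x + 184.94099·(1 − x) = 184.142
(183.98044 − 184.94099)·x = 184.142 − 184.94099
x = -0.79899 / -0.96055 = 0.83180 → 83.18% Bs-184, 16.82% Bs-185.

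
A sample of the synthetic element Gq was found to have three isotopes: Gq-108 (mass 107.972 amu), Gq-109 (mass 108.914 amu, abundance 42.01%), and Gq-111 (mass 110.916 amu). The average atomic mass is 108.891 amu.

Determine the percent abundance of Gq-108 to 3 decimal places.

The remaining 57.99% is split between Gq-108 (fraction x) and Gq-111 (fraction 0.5799 − x).
Substituting: 107.972x + 110.916(0.5799 − x) = 63.1362286
(107.972 − 110.916)x = -1.1839598  ⇒  x = 0.40216, y = 0.17774
Gq-108: 40.216%, Gq-111: 17.774%.

40.216%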